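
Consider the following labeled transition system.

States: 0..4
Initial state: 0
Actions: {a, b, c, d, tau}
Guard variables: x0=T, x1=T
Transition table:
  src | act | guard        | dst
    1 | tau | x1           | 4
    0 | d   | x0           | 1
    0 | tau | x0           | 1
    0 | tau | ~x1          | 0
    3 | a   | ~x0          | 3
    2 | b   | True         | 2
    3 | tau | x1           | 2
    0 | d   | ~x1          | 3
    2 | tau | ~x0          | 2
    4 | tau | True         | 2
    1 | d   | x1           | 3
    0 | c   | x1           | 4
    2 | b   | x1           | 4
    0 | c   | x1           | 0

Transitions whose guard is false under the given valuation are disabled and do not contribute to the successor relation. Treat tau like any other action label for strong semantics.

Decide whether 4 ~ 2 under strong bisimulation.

Answer: NOT BISIMILAR

Analysis:
Compute ~ classes (split until stable):
  P[0] = {{0,1,2,3,4}}
  P[1] = {{0},{1},{2},{3,4}}
stable after 2 split(s): 4 block(s)
4∈{3,4}, 2∈{2}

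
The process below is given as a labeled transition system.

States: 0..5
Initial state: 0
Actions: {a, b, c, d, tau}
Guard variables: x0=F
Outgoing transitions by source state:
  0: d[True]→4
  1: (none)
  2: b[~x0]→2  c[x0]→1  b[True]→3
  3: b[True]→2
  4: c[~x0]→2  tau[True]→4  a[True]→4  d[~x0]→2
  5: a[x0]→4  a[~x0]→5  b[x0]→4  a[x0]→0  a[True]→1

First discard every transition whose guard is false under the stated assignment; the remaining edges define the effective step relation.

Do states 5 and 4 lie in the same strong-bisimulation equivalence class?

Refine partition for ~:
  π0 = {{0,1,2,3,4,5}}
  π1 = {{0},{1},{2,3},{4},{5}}
Fixed point at round 2; 5 class(es).
class of 5: {5}; class of 4: {4}

Answer: NOT BISIMILAR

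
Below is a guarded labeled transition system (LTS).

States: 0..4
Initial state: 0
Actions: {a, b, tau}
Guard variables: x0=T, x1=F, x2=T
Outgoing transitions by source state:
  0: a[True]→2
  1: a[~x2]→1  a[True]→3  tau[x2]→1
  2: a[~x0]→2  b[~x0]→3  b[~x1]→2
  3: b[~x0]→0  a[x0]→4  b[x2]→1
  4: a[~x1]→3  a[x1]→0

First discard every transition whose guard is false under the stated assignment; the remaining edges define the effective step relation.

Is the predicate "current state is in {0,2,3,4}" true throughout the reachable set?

Answer: INVARIANT HOLDS

Working:
Allowed set {0,2,3,4}
Reachable = {0,2}
  0: safe
  2: safe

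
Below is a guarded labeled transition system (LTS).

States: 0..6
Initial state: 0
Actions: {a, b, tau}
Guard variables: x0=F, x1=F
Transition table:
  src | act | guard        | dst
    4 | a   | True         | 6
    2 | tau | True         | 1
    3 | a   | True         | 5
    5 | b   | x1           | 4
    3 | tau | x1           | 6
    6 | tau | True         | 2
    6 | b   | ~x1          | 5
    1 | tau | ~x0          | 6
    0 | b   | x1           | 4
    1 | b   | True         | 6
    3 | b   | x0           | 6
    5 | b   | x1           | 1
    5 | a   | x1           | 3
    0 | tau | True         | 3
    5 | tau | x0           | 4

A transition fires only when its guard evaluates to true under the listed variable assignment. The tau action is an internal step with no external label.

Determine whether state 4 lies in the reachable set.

Guard filter leaves 8 enabled edge(s).
Layer 0: {0}
Layer 1: {3}  cumulative {0,3}
Layer 2: {5}  cumulative {0,3,5}
Reach set: {0,3,5}

Answer: UNREACHABLE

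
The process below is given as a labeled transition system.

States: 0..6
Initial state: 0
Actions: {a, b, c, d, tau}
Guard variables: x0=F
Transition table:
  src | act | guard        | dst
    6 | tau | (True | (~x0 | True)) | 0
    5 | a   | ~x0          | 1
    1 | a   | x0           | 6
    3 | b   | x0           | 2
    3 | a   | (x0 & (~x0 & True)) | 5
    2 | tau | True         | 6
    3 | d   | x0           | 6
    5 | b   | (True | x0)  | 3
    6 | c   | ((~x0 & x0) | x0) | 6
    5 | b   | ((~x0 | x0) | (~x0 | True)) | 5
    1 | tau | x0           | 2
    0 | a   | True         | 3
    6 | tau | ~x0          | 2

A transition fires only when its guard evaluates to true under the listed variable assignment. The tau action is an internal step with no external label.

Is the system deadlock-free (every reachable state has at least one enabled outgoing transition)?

Answer: DEADLOCK at state 3

Working:
Reach set: {0,3}
  0: a→3  [1 exit(s)]
  3: ∅  [no exit]
witness 3: a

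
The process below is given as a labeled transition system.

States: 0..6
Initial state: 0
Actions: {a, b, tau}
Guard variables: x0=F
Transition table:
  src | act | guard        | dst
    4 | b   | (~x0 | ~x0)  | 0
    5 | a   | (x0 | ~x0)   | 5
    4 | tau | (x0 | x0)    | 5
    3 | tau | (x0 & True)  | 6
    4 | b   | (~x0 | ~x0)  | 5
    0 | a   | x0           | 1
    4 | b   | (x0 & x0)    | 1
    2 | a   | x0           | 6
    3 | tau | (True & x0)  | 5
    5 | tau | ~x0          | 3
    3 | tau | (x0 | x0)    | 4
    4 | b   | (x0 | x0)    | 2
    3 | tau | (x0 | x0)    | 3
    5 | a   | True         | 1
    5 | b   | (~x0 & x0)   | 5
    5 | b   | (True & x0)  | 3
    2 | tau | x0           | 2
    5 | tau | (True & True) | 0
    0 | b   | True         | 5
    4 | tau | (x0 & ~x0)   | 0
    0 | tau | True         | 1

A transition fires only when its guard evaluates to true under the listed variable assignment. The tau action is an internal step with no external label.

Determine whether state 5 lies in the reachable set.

After dropping false guards: 8 live edges.
Layer 0: {0}
Layer 1: {1,5}  now seen {0,1,5}
Layer 2: {3}  now seen {0,1,3,5}
Reachable = {0,1,3,5}
Path to 5: b

Answer: REACHABLE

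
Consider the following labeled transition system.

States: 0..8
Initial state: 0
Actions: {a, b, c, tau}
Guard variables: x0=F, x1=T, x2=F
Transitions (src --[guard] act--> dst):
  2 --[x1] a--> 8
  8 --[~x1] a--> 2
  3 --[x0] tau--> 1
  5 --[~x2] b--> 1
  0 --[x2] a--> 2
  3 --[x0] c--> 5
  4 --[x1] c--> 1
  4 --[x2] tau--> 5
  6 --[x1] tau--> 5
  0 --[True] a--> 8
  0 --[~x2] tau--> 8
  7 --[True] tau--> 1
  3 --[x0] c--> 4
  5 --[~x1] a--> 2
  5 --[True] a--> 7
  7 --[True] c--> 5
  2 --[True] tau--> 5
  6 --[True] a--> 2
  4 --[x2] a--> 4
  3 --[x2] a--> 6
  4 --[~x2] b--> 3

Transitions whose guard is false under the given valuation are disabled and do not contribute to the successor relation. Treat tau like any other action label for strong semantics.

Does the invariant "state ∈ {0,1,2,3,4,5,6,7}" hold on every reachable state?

Inv-set: {0,1,2,3,4,5,6,7}
R = {0,8}
  0: ok
  8: outside
witness against invariant: a → 8

Answer: INVARIANT VIOLATED at state 8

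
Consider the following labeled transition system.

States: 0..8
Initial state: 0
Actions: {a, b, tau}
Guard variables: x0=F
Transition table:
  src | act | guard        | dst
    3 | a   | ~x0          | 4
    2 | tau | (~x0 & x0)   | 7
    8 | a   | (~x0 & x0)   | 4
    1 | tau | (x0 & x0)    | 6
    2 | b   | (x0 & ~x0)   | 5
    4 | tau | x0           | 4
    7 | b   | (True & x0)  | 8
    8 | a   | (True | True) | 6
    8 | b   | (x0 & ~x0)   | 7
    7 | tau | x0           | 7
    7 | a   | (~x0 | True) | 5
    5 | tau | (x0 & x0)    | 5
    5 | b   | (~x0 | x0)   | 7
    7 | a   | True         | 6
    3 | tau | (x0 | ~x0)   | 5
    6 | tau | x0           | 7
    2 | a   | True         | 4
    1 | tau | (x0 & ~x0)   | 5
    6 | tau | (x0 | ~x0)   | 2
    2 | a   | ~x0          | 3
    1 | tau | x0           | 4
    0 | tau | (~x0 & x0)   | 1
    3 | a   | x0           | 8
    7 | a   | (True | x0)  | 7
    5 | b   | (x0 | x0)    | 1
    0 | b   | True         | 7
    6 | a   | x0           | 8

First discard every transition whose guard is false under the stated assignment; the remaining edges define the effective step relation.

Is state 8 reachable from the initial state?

Answer: UNREACHABLE

Trace:
Guard filter leaves 11 enabled edge(s).
L0 = {0}
L1 = {7}  now seen {0,7}
L2 = {5,6}  now seen {0,5,6,7}
L3 = {2}  now seen {0,2,5,6,7}
L4 = {3,4}  now seen {0,2,3,4,5,6,7}
Reach set: {0,2,3,4,5,6,7}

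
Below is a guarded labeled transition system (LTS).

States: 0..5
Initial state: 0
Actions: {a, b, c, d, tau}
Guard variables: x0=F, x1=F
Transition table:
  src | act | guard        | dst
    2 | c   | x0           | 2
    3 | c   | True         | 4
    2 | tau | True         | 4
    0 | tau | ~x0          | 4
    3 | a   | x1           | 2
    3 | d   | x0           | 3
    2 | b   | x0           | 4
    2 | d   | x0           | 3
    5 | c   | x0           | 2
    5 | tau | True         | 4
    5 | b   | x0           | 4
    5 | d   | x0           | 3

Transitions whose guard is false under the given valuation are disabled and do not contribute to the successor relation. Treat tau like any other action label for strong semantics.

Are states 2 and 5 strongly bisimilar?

Bisimulation quotient by refinement:
  round 0: {{0,1,2,3,4,5}}
  round 1: {{0,2,5},{1,4},{3}}
stable after 2 split(s): 3 block(s)
2∈{0,2,5}, 5∈{0,2,5}

Answer: BISIMILAR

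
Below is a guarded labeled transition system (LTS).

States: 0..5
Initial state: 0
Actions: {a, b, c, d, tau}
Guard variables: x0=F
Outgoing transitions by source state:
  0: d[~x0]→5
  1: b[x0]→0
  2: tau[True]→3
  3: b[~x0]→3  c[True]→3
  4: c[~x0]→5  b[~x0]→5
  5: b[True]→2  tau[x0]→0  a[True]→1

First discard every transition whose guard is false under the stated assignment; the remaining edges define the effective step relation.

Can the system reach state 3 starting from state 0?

8 transition(s) survive guard evaluation.
L0 = {0}
L1 = {5}  cumulative {0,5}
L2 = {1,2}  cumulative {0,1,2,5}
L3 = {3}  cumulative {0,1,2,3,5}
Reach set: {0,1,2,3,5}
Path to 3: d·b·tau

Answer: REACHABLE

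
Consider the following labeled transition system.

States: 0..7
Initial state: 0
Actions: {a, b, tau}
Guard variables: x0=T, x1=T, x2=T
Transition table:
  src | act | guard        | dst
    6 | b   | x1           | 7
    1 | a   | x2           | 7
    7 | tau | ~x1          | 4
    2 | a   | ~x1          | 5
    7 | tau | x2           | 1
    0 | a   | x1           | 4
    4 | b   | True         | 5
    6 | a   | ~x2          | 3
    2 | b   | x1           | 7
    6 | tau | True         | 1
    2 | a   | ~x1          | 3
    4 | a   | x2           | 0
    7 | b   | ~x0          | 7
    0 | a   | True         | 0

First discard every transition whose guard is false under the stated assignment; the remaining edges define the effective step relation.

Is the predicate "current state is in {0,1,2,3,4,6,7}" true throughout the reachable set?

Answer: INVARIANT VIOLATED at state 5

Analysis:
Inv-set: {0,1,2,3,4,6,7}
Reachable = {0,4,5}
  0: ok
  4: ok
  5: ✗ unsafe
reach 5 via a·b — violates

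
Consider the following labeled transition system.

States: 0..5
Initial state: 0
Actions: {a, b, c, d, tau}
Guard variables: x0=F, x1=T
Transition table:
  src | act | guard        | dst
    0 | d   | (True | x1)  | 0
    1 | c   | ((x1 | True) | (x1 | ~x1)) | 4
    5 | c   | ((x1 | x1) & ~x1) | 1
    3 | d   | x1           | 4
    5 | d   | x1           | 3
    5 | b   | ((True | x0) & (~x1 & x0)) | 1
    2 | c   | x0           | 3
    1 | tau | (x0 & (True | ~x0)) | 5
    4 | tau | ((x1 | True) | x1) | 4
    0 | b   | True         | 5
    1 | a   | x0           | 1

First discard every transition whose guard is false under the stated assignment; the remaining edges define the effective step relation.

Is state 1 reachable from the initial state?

Guard filter leaves 6 enabled edge(s).
L0 = {0}
L1 = {5}  total {0,5}
L2 = {3}  total {0,3,5}
L3 = {4}  total {0,3,4,5}
Reachable = {0,3,4,5}

Answer: UNREACHABLE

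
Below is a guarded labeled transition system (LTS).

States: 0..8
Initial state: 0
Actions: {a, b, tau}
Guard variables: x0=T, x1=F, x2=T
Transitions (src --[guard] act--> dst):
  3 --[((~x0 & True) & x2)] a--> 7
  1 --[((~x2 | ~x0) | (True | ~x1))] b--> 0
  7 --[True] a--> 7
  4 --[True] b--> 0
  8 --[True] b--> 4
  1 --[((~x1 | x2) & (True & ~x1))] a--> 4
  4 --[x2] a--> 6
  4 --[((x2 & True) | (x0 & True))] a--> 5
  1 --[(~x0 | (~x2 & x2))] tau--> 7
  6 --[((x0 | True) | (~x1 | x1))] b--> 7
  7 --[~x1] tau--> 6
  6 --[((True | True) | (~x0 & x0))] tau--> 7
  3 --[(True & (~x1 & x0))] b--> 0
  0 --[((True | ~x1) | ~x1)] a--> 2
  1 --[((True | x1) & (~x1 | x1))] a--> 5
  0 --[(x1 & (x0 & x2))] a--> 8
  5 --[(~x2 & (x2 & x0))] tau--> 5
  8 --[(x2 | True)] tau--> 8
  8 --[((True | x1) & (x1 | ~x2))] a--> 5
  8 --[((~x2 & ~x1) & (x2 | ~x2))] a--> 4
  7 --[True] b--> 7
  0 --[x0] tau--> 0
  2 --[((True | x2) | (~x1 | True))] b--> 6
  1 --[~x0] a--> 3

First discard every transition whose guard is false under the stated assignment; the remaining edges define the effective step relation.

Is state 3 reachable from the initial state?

17 transition(s) survive guard evaluation.
L0 = {0}
L1 = {2}  now seen {0,2}
L2 = {6}  now seen {0,2,6}
L3 = {7}  now seen {0,2,6,7}
Reach set: {0,2,6,7}

Answer: UNREACHABLE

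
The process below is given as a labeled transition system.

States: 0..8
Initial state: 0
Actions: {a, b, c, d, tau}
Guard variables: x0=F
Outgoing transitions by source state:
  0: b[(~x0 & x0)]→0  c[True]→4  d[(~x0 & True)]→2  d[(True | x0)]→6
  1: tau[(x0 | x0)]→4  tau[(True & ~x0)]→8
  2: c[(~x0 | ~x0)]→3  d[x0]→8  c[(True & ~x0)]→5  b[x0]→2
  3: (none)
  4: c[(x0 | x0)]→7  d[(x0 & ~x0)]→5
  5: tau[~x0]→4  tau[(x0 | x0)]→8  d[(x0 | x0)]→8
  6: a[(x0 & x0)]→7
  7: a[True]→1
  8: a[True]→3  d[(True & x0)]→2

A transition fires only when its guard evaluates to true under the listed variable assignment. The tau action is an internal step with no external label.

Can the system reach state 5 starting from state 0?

Answer: REACHABLE

Working:
Guard filter leaves 9 enabled edge(s).
L0 = {0}
L1 = {2,4,6}  cumulative {0,2,4,6}
L2 = {3,5}  cumulative {0,2,3,4,5,6}
Reach set: {0,2,3,4,5,6}
Path to 5: d·c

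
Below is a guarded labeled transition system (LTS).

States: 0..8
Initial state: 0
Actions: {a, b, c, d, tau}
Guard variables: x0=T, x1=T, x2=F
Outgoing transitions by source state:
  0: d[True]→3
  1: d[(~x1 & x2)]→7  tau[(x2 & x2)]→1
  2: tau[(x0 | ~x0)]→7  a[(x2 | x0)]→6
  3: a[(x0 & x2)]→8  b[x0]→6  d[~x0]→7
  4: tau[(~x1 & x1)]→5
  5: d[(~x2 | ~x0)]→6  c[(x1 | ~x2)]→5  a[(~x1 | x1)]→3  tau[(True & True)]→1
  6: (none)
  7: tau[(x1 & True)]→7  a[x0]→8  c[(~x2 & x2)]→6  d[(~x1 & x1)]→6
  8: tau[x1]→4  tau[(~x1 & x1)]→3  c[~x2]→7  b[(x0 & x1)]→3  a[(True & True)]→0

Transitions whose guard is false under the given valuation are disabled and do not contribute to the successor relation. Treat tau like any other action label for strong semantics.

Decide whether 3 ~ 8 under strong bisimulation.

Answer: NOT BISIMILAR

Trace:
Compute ~ classes (split until stable):
  π0 = {{0,1,2,3,4,5,6,7,8}}
  π1 = {{0},{1,4,6},{2,7},{3},{5},{8}}
  π2 = {{0},{1,4,6},{2},{3},{5},{7},{8}}
stable after 3 split(s): 7 block(s)
class of 3: {3}; class of 8: {8}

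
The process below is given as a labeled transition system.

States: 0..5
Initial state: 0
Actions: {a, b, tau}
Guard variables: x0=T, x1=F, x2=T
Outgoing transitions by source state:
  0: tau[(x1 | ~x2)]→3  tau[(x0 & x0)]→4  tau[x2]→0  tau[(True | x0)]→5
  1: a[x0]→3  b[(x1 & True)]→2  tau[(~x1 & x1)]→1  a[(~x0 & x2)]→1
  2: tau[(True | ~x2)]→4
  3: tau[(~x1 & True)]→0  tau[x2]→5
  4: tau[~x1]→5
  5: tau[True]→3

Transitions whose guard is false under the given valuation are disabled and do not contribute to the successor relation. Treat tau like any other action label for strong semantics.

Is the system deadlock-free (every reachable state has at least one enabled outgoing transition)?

Answer: DEADLOCK-FREE

Trace:
Reach set: {0,3,4,5}
  0: tau→0  tau→4  tau→5  [3 out]
  3: tau→0  tau→5  [2 out]
  4: tau→5  [1 out]
  5: tau→3  [1 out]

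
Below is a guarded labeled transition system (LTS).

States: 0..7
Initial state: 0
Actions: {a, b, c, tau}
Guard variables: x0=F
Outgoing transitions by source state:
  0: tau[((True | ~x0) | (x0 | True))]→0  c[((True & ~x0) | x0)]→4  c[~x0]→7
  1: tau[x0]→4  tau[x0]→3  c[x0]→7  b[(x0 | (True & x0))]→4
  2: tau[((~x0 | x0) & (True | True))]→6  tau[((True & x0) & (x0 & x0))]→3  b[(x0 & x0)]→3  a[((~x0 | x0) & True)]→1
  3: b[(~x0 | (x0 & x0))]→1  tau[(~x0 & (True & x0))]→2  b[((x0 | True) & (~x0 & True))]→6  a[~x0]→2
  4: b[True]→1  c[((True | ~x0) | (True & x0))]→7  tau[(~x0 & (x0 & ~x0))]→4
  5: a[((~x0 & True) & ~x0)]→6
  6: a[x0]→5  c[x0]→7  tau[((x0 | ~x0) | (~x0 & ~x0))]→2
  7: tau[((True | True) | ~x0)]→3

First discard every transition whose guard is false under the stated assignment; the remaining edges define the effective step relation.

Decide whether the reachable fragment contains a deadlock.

Answer: DEADLOCK at state 1

Working:
Reachable = {0,1,2,3,4,6,7}
  0: c→4  c→7  tau→0  [3 out]
  1: ∅  [STUCK]
  2: a→1  tau→6  [2 out]
  3: a→2  b→1  b→6  [3 out]
  4: b→1  c→7  [2 out]
  6: tau→2  [1 out]
  7: tau→3  [1 out]
trace reaching 1: c·b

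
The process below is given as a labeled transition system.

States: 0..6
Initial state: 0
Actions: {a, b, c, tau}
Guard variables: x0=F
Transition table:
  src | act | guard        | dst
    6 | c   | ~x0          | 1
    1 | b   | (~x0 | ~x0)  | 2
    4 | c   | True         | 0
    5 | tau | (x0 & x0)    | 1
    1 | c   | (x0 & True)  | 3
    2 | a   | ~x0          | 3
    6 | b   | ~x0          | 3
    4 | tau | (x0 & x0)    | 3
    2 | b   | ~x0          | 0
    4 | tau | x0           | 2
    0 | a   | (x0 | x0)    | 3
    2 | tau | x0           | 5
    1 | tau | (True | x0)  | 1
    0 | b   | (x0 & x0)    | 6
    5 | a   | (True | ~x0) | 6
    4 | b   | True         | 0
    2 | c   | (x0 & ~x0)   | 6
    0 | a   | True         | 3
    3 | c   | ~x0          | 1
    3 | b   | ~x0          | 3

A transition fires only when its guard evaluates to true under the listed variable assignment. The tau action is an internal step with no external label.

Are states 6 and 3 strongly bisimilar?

Refine partition for ~:
  π0 = {{0,1,2,3,4,5,6}}
  π1 = {{0,5},{1},{2},{3,4,6}}
  π2 = {{0,5},{1},{2},{3,6},{4}}
Fixed point at round 3; 5 class(es).
class of 6: {3,6}; class of 3: {3,6}

Answer: BISIMILAR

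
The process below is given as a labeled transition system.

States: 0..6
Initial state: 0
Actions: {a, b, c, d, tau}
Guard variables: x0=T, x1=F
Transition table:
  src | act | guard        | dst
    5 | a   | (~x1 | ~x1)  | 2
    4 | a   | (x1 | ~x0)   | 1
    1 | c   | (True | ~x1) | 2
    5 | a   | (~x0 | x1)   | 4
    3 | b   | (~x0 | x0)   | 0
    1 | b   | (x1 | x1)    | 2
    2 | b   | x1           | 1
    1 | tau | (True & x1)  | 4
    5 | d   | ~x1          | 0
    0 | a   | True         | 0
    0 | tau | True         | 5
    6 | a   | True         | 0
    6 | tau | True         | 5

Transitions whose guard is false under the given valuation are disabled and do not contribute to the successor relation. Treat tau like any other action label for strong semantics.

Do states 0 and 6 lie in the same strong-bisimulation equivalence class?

Compute ~ classes (split until stable):
  P[0] = {{0,1,2,3,4,5,6}}
  P[1] = {{0,6},{1},{2,4},{3},{5}}
stable after 2 split(s): 5 block(s)
0∈{0,6}, 6∈{0,6}

Answer: BISIMILAR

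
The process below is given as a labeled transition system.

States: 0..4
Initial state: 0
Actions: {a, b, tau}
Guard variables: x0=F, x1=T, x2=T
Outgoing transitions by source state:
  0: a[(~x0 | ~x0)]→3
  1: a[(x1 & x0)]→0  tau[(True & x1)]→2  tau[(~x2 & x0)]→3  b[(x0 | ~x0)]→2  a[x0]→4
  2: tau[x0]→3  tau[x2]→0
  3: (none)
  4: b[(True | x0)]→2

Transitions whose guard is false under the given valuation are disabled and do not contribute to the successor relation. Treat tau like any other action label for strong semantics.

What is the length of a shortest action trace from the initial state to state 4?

Answer: UNREACHABLE

Working:
BFS to 4:
  depth 0: {0}
  depth 1: {3}
4 never appears.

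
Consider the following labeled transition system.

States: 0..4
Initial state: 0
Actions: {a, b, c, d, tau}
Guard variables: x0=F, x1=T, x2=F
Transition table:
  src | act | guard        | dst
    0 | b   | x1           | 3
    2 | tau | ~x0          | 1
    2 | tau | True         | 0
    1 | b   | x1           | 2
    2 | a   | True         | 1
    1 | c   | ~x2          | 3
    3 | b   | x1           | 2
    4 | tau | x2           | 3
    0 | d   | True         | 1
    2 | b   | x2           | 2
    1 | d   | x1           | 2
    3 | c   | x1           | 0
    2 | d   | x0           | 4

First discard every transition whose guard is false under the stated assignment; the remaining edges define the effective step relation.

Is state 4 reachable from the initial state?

Guard filter leaves 10 enabled edge(s).
Layer 0: {0}
Layer 1: {1,3}  cumulative {0,1,3}
Layer 2: {2}  cumulative {0,1,2,3}
Reach set: {0,1,2,3}

Answer: UNREACHABLE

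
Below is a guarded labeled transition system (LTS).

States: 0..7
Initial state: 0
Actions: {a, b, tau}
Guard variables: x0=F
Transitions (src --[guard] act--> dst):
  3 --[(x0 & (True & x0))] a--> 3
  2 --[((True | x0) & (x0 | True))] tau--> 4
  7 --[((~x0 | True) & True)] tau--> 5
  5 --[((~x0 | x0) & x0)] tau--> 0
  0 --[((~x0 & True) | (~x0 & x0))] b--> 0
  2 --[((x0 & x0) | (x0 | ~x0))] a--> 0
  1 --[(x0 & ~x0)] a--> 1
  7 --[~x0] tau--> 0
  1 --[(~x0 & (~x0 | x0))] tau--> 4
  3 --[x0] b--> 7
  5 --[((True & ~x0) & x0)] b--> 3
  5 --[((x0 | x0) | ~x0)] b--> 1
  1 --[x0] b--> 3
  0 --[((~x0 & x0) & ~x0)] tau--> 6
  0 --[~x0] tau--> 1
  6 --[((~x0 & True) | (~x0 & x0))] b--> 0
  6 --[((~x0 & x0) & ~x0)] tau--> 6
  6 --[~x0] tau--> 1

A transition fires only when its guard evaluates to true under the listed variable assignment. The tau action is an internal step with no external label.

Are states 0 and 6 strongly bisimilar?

Bisimulation quotient by refinement:
  round 0: {{0,1,2,3,4,5,6,7}}
  round 1: {{0,6},{1,7},{2},{3,4},{5}}
  round 2: {{0,6},{1},{2},{3,4},{5},{7}}
6 equivalence class(es) (converged in 3)
0∈{0,6}, 6∈{0,6}

Answer: BISIMILAR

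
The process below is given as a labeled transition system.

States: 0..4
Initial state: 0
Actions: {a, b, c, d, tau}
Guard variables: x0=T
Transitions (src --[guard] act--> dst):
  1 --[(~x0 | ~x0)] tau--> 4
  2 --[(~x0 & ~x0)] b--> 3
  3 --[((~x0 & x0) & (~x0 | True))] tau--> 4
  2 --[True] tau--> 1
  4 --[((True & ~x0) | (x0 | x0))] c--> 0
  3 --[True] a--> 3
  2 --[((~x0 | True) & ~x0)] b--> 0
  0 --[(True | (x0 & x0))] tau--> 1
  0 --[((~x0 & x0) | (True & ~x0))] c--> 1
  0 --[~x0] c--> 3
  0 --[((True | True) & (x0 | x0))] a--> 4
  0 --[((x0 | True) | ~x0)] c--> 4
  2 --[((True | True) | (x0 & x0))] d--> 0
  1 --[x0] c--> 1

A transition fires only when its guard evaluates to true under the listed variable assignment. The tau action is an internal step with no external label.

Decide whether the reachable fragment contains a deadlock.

Reachable = {0,1,4}
  0: a→4  c→4  tau→1  [3 exit(s)]
  1: c→1  [1 exit(s)]
  4: c→0  [1 exit(s)]

Answer: DEADLOCK-FREE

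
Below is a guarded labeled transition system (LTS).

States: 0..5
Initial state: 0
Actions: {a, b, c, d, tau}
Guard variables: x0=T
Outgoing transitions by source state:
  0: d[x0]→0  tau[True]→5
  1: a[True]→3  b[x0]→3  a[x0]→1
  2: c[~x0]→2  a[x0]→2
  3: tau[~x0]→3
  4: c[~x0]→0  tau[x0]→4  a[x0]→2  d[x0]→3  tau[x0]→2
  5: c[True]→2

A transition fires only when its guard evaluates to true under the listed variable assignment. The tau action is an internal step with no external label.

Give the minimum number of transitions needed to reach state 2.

Answer: 2

Analysis:
BFS to 2:
  depth 0: {0}
  depth 1: {5}
  depth 2: {2}
first hit 2 at d=2 via tau·c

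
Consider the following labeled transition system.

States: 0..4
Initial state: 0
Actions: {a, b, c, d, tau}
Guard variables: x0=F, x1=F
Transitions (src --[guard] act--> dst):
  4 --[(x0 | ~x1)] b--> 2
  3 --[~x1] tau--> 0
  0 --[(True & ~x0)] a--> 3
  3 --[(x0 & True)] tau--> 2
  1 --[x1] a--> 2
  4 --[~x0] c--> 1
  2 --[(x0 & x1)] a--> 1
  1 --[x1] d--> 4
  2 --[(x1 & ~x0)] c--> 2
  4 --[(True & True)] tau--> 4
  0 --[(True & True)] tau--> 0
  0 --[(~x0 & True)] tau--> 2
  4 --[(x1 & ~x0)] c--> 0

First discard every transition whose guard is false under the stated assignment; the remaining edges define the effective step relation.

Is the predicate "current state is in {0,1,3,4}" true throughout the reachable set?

Answer: INVARIANT VIOLATED at state 2

Working:
Safe = {0,1,3,4}
Reachable = {0,2,3}
  0: ✓
  2: ✗ unsafe
  3: ✓
witness against invariant: tau → 2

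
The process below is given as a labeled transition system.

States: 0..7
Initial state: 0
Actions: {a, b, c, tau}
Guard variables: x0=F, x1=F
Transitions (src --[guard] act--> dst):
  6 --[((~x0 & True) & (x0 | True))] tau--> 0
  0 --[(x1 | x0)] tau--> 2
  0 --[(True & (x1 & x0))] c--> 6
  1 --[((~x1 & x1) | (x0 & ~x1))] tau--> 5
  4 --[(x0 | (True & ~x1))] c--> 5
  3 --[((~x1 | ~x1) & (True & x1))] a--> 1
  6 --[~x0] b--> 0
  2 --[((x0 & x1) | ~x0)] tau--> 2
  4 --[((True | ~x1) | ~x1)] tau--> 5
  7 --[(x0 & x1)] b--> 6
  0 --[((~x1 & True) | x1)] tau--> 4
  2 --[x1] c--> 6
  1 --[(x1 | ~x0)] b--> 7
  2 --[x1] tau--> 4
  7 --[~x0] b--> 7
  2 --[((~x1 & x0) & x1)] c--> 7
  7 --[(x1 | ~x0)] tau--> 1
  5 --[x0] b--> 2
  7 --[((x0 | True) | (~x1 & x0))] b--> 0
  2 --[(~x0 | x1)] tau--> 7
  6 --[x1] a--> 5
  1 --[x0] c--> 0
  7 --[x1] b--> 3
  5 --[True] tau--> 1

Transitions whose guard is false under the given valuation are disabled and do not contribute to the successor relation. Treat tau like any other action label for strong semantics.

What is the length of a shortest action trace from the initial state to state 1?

Layered search for 1:
  Layer 0: {0}
  Layer 1: {4}
  Layer 2: {5}
  Layer 3: {1}
1 enters at depth 3; path tau·c·tau

Answer: 3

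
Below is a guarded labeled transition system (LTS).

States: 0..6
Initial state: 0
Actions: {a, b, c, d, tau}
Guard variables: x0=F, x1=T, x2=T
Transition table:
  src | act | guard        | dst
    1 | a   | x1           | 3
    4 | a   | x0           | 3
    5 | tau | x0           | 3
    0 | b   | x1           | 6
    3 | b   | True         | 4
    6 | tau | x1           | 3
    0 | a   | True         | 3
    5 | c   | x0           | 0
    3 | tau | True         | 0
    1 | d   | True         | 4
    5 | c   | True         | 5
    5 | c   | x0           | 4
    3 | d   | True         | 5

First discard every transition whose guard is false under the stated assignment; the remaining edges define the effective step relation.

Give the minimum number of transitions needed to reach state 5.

Answer: 2

Trace:
Layered search for 5:
  depth 0: {0}
  depth 1: {3,6}
  depth 2: {4,5}
5 enters at depth 2; path a·d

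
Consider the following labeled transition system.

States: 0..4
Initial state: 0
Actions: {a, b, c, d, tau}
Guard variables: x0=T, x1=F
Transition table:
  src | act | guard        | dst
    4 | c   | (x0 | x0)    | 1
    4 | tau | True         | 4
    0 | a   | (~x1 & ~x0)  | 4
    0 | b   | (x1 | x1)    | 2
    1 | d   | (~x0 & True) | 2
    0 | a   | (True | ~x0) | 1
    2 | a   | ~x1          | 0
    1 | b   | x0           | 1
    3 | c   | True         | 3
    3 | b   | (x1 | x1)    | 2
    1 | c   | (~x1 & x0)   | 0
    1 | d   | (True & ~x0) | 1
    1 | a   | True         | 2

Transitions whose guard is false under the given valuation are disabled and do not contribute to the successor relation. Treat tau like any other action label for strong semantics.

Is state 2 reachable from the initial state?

Answer: REACHABLE

Working:
Guard filter leaves 8 enabled edge(s).
Layer 0: {0}
Layer 1: {1}  cumulative {0,1}
Layer 2: {2}  cumulative {0,1,2}
Reach set: {0,1,2}
witness 2: a·a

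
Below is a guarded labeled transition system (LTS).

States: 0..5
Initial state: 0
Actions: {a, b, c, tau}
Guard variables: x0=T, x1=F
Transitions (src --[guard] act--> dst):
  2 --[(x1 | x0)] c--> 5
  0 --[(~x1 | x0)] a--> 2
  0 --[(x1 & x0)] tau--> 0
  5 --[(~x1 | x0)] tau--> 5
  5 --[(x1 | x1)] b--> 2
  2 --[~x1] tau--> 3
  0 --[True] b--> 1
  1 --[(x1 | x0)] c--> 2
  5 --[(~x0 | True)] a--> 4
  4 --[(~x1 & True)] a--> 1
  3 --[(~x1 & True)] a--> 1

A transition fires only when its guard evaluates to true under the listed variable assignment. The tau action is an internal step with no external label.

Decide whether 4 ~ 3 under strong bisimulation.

Compute ~ classes (split until stable):
  P[0] = {{0,1,2,3,4,5}}
  P[1] = {{0},{1},{2},{3,4},{5}}
5 equivalence class(es) (converged in 2)
class of 4: {3,4}; class of 3: {3,4}

Answer: BISIMILAR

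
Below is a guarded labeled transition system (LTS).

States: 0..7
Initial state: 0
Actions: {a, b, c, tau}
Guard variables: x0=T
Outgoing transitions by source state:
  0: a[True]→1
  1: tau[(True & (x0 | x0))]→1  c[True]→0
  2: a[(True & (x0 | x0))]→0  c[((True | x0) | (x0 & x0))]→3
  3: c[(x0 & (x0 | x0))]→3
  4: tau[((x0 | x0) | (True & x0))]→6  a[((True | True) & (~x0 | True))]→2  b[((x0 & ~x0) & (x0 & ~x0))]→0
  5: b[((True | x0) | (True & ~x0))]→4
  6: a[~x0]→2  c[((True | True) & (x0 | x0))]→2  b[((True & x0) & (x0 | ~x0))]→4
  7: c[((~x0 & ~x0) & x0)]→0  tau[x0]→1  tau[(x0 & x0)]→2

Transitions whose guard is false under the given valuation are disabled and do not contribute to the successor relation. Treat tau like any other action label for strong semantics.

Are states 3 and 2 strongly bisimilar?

Bisimulation quotient by refinement:
  round 0: {{0,1,2,3,4,5,6,7}}
  round 1: {{0},{1},{2},{3},{4},{5},{6},{7}}
Fixed point at round 2; 8 class(es).
3∈{3}, 2∈{2}

Answer: NOT BISIMILAR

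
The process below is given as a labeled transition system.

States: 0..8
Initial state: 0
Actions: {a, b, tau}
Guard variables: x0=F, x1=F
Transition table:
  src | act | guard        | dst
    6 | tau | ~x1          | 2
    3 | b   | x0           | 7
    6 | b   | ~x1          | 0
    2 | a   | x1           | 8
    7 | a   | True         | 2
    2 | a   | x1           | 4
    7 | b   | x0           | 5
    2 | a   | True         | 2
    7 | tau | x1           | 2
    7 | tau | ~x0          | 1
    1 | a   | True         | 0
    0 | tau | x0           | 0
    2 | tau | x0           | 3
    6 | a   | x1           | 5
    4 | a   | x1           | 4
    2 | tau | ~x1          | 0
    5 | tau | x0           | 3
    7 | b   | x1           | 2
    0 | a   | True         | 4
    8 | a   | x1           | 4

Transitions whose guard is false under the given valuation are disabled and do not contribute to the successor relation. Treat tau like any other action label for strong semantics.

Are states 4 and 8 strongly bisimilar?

Compute ~ classes (split until stable):
  P[0] = {{0,1,2,3,4,5,6,7,8}}
  P[1] = {{0,1},{2,7},{3,4,5,8},{6}}
  P[2] = {{0},{1},{2,7},{3,4,5,8},{6}}
  P[3] = {{0},{1},{2},{3,4,5,8},{6},{7}}
stable after 4 split(s): 6 block(s)
4∈{3,4,5,8}, 8∈{3,4,5,8}

Answer: BISIMILAR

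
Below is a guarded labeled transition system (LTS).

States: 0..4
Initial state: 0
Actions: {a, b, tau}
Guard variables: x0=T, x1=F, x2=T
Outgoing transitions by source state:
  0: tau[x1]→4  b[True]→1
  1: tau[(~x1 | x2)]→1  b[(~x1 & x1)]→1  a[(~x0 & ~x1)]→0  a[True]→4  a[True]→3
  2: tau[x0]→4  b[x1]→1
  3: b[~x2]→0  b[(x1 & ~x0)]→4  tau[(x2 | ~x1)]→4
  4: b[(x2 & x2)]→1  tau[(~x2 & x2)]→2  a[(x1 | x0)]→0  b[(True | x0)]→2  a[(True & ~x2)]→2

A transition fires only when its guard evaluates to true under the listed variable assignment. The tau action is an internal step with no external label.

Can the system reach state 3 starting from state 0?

After dropping false guards: 9 live edges.
L0 = {0}
L1 = {1}  total {0,1}
L2 = {3,4}  total {0,1,3,4}
L3 = {2}  total {0,1,2,3,4}
Reach set: {0,1,2,3,4}
trace reaching 3: b·a

Answer: REACHABLE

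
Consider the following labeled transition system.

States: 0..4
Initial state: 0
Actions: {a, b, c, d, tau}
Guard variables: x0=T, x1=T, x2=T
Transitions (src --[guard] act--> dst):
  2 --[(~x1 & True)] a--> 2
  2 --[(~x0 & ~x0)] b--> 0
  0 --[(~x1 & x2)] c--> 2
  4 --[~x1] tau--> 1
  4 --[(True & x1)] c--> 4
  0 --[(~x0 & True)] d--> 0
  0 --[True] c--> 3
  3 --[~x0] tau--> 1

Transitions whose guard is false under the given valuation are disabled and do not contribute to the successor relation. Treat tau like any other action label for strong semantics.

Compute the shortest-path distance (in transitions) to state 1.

BFS to 1:
  depth 0: {0}
  depth 1: {3}
1 never appears.

Answer: UNREACHABLE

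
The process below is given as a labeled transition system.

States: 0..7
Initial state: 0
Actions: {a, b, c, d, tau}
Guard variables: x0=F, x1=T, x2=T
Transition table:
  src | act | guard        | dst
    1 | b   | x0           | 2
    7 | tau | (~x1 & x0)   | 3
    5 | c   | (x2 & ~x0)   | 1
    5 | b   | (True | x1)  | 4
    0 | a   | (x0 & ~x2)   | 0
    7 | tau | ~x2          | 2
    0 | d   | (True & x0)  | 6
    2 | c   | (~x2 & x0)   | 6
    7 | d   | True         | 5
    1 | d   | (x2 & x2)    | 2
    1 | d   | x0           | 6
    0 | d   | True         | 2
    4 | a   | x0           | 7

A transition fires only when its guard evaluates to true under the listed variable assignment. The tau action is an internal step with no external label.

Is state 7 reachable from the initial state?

5 transition(s) survive guard evaluation.
Layer 0: {0}
Layer 1: {2}  total {0,2}
Reach set: {0,2}

Answer: UNREACHABLE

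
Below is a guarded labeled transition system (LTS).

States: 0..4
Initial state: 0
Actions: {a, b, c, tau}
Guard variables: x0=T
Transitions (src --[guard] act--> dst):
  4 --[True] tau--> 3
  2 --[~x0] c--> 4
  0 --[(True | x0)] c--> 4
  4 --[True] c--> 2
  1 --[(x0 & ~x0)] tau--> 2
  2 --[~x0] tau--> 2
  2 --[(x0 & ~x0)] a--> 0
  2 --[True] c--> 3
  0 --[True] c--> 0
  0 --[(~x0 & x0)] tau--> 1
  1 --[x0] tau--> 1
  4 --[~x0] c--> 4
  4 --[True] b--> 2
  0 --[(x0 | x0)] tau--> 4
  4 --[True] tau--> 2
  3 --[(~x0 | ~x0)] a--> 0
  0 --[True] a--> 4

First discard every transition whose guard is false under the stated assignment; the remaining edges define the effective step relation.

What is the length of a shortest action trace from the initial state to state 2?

Answer: 2

Working:
Layered search for 2:
  depth 0: {0}
  depth 1: {4}
  depth 2: {2,3}
depth(2)=2, e.g. a·b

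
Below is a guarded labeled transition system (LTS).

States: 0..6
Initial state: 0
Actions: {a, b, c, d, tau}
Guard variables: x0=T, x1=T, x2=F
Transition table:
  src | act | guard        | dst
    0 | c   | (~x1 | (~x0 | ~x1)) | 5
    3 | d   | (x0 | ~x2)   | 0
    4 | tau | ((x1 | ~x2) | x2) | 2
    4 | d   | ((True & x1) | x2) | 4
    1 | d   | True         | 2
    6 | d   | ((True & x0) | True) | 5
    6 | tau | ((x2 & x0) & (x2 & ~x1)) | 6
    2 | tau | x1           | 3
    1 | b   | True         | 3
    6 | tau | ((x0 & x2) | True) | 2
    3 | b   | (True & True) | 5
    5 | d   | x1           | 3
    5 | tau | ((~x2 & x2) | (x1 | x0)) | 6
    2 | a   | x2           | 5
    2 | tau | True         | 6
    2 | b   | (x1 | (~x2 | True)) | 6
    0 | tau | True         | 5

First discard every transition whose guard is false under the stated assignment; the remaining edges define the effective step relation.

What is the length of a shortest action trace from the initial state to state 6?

Layered search for 6:
  L0 = {0}
  L1 = {5}
  L2 = {3,6}
first hit 6 at d=2 via tau·tau

Answer: 2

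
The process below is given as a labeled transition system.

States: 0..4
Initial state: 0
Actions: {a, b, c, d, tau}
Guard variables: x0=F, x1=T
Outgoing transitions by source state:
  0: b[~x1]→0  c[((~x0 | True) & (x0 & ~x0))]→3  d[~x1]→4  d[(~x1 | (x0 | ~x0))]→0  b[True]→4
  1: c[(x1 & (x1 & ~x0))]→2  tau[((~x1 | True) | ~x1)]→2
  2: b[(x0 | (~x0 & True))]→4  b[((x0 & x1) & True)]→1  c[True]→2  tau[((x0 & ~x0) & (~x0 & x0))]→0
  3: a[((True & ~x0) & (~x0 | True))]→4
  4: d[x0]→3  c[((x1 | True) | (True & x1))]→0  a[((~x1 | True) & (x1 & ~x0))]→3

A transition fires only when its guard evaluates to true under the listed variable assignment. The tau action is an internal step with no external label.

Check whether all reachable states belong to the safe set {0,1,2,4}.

Inv-set: {0,1,2,4}
Reach set: {0,3,4}
  0: safe
  3: outside
  4: safe
reach 3 via b·a — violates

Answer: INVARIANT VIOLATED at state 3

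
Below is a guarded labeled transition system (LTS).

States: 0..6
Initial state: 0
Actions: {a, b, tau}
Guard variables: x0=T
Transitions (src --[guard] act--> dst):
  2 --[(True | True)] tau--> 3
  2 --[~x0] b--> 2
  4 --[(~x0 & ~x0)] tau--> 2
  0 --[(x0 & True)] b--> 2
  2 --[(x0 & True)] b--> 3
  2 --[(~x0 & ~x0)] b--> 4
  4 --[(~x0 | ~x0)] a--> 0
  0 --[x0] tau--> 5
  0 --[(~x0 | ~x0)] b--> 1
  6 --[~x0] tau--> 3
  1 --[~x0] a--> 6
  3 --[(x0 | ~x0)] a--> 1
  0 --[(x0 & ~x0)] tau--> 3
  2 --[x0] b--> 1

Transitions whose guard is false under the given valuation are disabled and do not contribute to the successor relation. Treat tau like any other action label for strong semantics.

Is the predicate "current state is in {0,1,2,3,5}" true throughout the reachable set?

Answer: INVARIANT HOLDS

Trace:
Allowed set {0,1,2,3,5}
Reachable = {0,1,2,3,5}
  0: safe
  1: safe
  2: safe
  3: safe
  5: safe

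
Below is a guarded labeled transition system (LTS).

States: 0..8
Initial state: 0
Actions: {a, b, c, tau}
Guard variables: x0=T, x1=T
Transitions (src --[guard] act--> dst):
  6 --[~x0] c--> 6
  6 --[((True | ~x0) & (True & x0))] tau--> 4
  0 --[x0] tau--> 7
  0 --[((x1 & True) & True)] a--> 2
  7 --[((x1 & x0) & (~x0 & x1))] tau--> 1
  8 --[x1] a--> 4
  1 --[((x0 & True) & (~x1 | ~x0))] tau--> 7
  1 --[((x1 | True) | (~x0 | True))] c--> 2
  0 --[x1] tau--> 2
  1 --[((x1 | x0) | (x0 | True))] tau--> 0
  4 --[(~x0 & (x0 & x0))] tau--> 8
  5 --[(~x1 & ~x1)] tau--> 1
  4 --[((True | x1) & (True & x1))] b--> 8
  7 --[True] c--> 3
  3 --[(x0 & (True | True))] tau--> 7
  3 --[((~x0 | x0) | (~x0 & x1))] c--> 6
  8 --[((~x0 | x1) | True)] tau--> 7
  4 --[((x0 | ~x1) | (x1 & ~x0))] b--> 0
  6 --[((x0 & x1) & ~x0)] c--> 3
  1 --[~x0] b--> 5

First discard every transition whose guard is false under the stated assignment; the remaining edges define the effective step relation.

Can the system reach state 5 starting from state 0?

After dropping false guards: 13 live edges.
Layer 0: {0}
Layer 1: {2,7}  cumulative {0,2,7}
Layer 2: {3}  cumulative {0,2,3,7}
Layer 3: {6}  cumulative {0,2,3,6,7}
Layer 4: {4}  cumulative {0,2,3,4,6,7}
Layer 5: {8}  cumulative {0,2,3,4,6,7,8}
R = {0,2,3,4,6,7,8}

Answer: UNREACHABLE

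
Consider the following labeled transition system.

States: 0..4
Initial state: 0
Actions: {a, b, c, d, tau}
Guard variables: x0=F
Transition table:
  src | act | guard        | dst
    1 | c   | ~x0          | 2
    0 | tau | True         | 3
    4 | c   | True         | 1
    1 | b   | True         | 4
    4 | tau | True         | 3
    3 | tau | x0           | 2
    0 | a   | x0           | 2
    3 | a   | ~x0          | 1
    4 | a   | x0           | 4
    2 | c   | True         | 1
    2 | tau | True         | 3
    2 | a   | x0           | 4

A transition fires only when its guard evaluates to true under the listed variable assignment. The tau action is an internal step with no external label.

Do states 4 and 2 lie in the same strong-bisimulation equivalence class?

Answer: BISIMILAR

Trace:
Bisimulation quotient by refinement:
  π0 = {{0,1,2,3,4}}
  π1 = {{0},{1},{2,4},{3}}
4 equivalence class(es) (converged in 2)
[4]={2,4}  [2]={2,4}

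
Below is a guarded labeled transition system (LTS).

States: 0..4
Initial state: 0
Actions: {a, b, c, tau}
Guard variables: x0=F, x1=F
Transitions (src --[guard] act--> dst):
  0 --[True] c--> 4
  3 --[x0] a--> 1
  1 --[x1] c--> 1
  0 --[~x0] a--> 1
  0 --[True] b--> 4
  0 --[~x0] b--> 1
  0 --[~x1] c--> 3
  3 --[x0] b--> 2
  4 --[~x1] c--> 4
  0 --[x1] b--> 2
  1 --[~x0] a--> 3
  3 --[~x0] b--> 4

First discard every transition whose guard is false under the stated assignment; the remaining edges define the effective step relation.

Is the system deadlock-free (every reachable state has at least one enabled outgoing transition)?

Reach set: {0,1,3,4}
  0: a→1  b→1  b→4  c→3  c→4  [deg 5]
  1: a→3  [deg 1]
  3: b→4  [deg 1]
  4: c→4  [deg 1]

Answer: DEADLOCK-FREE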